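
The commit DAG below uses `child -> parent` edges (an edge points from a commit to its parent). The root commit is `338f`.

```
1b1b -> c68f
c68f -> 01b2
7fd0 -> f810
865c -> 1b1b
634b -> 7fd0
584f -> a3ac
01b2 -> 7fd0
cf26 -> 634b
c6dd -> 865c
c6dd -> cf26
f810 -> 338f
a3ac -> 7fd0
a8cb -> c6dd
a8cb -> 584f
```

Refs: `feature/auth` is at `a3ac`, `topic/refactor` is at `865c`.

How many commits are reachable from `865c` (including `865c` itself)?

7

Walking parent pointers from 865c: reachable set = {01b2, 1b1b, 338f, 7fd0, 865c, c68f, f810}.
That is 7 commits.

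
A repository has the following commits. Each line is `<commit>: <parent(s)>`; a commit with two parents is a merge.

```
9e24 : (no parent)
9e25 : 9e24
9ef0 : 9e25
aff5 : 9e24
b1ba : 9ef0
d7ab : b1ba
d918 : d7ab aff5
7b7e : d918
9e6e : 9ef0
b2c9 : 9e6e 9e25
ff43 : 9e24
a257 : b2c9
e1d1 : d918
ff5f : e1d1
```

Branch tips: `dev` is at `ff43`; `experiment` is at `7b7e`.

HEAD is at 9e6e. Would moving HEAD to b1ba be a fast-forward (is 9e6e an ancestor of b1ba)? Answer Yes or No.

A fast-forward from 9e6e to b1ba is possible iff 9e6e is an ancestor of b1ba.
Ancestors of b1ba: {9e24, 9e25, 9ef0, b1ba}.
9e6e is not among them, so fast-forward is not possible.

No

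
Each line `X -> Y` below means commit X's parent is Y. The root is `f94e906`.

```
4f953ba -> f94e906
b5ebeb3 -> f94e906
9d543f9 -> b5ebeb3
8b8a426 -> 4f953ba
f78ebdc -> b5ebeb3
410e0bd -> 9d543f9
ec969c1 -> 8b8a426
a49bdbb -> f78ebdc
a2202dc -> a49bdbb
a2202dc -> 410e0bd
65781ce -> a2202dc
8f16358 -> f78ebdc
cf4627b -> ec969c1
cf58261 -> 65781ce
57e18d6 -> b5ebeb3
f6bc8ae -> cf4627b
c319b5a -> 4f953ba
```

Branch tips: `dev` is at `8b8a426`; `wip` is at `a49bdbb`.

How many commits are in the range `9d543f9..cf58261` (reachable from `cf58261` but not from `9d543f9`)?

Reachable from cf58261: {410e0bd, 65781ce, 9d543f9, a2202dc, a49bdbb, b5ebeb3, cf58261, f78ebdc, f94e906}.
Reachable from 9d543f9: {9d543f9, b5ebeb3, f94e906}.
In cf58261's history but not 9d543f9's: {410e0bd, 65781ce, a2202dc, a49bdbb, cf58261, f78ebdc} — 6 commits.

6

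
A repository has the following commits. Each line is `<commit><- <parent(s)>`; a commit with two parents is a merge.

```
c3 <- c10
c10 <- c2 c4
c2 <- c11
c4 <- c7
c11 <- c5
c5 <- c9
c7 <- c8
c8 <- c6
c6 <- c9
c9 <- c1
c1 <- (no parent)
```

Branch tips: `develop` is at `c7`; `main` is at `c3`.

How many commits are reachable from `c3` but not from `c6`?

8

Reachable from c3: {c1, c10, c11, c2, c3, c4, c5, c6, c7, c8, c9}.
Reachable from c6: {c1, c6, c9}.
In c3's history but not c6's: {c10, c11, c2, c3, c4, c5, c7, c8} — 8 commits.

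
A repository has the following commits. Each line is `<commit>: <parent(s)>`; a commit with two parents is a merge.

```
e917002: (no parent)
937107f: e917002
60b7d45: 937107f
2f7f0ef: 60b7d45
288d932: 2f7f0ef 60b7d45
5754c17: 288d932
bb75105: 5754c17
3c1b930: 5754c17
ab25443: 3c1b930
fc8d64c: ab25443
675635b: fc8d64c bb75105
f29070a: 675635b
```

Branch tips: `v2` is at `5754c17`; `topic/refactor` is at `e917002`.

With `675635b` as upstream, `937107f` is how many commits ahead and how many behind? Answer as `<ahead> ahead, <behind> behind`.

Reachable from 937107f: {937107f, e917002}.
Reachable from 675635b: {288d932, 2f7f0ef, 3c1b930, 5754c17, 60b7d45, 675635b, 937107f, ab25443, bb75105, e917002, fc8d64c}.
Only in 937107f's history (ahead): {} — 0.
Only in 675635b's history (behind): {288d932, 2f7f0ef, 3c1b930, 5754c17, 60b7d45, 675635b, ab25443, bb75105, fc8d64c} — 9.

0 ahead, 9 behind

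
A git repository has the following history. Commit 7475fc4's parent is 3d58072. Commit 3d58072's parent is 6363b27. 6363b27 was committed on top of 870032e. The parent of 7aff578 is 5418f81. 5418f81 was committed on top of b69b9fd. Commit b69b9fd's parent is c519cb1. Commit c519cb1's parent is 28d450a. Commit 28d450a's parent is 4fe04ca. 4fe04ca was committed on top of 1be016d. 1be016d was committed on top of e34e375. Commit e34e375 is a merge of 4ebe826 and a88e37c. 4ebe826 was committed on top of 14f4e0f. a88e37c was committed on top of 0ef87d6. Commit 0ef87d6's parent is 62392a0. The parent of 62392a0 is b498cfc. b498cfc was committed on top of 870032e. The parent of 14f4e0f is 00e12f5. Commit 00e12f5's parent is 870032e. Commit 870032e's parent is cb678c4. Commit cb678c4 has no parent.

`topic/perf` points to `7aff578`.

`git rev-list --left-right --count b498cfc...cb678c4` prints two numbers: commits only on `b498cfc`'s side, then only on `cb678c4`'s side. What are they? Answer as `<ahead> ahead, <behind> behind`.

Reachable from b498cfc: {870032e, b498cfc, cb678c4}.
Reachable from cb678c4: {cb678c4}.
Only in b498cfc's history (ahead): {870032e, b498cfc} — 2.
Only in cb678c4's history (behind): {} — 0.

2 ahead, 0 behind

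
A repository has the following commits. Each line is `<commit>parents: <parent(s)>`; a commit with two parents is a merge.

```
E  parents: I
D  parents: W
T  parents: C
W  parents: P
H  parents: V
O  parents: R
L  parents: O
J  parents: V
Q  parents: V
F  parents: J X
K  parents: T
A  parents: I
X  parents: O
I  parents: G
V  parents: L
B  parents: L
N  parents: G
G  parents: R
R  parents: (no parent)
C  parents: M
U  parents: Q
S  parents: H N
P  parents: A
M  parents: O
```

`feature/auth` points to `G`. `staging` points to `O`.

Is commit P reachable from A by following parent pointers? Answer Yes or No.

No

Ancestors of A: {A, G, I, R}.
P is not in that set, so it is not an ancestor of A.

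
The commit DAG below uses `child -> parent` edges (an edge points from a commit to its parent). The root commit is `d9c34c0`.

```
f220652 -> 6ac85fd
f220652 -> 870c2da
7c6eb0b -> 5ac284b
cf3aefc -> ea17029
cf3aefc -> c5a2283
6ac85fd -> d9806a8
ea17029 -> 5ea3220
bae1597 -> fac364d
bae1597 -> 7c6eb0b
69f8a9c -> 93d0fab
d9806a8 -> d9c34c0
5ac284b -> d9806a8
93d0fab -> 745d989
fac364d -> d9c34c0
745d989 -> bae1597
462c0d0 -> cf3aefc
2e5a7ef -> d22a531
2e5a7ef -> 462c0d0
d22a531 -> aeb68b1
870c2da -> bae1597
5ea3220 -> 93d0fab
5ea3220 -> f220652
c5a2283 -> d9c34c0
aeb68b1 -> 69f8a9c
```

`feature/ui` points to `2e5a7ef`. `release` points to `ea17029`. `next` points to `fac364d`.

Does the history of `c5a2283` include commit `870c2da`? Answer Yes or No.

No

Ancestors of c5a2283: {c5a2283, d9c34c0}.
870c2da is not in that set, so it is not an ancestor of c5a2283.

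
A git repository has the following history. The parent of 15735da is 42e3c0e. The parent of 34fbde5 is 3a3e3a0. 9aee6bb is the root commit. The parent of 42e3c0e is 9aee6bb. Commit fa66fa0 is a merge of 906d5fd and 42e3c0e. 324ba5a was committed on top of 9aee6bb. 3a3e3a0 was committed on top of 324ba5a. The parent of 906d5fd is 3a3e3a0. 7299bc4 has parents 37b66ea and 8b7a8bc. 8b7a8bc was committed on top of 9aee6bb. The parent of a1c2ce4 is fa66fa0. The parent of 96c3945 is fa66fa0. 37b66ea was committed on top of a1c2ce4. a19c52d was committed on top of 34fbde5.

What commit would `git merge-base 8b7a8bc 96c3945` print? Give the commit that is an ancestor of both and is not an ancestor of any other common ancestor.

Ancestors of 8b7a8bc: {8b7a8bc, 9aee6bb}.
Ancestors of 96c3945: {324ba5a, 3a3e3a0, 42e3c0e, 906d5fd, 96c3945, 9aee6bb, fa66fa0}.
Common ancestors: {9aee6bb}.
The only common ancestor is 9aee6bb, so it is the merge base.

9aee6bb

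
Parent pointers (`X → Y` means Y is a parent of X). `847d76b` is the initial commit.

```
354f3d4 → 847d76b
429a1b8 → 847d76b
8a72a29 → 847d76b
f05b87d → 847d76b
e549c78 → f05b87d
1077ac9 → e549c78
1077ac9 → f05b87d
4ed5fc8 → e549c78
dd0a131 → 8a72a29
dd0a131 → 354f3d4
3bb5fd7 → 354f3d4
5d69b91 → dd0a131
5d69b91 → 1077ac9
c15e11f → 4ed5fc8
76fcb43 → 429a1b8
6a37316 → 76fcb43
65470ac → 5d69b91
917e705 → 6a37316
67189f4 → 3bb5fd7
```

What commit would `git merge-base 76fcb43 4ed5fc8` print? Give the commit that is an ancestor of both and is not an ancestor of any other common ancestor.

847d76b

Ancestors of 76fcb43: {429a1b8, 76fcb43, 847d76b}.
Ancestors of 4ed5fc8: {4ed5fc8, 847d76b, e549c78, f05b87d}.
Common ancestors: {847d76b}.
The only common ancestor is 847d76b, so it is the merge base.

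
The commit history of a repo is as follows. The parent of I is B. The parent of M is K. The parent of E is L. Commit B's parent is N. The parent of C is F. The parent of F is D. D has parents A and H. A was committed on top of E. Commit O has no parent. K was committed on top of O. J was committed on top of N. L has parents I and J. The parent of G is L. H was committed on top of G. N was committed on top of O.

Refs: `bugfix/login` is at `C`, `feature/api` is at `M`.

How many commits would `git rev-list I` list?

Walking parent pointers from I: reachable set = {B, I, N, O}.
That is 4 commits.

4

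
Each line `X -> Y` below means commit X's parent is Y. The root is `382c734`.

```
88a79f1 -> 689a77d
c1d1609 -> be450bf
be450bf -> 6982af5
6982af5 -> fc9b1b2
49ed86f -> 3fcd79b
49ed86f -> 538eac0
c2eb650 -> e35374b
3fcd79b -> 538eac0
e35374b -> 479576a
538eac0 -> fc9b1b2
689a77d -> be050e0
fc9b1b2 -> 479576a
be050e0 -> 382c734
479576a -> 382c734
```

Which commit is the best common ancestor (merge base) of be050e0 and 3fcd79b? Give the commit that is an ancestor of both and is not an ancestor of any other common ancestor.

382c734

Ancestors of be050e0: {382c734, be050e0}.
Ancestors of 3fcd79b: {382c734, 3fcd79b, 479576a, 538eac0, fc9b1b2}.
Common ancestors: {382c734}.
The only common ancestor is 382c734, so it is the merge base.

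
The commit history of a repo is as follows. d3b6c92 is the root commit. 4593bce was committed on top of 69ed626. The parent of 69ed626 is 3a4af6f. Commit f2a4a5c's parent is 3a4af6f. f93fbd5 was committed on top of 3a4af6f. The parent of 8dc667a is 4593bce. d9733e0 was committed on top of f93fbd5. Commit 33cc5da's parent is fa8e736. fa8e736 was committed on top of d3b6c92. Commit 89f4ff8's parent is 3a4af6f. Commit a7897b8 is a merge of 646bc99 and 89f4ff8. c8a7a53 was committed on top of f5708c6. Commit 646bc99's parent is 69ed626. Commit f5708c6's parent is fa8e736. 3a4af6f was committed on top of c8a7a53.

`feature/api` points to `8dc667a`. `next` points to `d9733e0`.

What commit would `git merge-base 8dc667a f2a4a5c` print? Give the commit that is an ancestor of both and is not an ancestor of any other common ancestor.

3a4af6f

Ancestors of 8dc667a: {3a4af6f, 4593bce, 69ed626, 8dc667a, c8a7a53, d3b6c92, f5708c6, fa8e736}.
Ancestors of f2a4a5c: {3a4af6f, c8a7a53, d3b6c92, f2a4a5c, f5708c6, fa8e736}.
Common ancestors: {3a4af6f, c8a7a53, d3b6c92, f5708c6, fa8e736}.
Among these, 3a4af6f is not an ancestor of any other common ancestor — it is the merge base.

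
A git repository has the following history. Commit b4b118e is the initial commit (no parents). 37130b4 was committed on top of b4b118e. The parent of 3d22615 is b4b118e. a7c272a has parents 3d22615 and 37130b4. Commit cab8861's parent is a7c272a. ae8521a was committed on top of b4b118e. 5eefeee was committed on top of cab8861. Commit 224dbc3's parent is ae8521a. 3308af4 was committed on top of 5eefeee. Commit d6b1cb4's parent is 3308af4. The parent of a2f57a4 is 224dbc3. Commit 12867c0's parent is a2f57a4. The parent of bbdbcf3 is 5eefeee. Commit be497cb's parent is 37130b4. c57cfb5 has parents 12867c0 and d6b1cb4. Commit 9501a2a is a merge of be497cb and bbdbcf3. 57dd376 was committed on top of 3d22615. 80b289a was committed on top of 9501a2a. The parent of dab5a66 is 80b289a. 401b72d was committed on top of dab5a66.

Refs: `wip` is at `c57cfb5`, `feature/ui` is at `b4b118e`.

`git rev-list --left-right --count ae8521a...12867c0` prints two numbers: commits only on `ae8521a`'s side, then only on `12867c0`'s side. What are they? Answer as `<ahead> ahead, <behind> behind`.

Reachable from ae8521a: {ae8521a, b4b118e}.
Reachable from 12867c0: {12867c0, 224dbc3, a2f57a4, ae8521a, b4b118e}.
Only in ae8521a's history (ahead): {} — 0.
Only in 12867c0's history (behind): {12867c0, 224dbc3, a2f57a4} — 3.

0 ahead, 3 behind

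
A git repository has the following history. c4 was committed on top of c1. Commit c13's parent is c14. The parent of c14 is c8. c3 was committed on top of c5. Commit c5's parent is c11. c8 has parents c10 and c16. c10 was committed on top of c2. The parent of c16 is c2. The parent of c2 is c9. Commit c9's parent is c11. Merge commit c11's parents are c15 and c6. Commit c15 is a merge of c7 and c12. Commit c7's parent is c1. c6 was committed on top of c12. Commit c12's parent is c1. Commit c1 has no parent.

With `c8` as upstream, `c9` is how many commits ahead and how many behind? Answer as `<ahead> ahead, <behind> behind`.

Reachable from c9: {c1, c11, c12, c15, c6, c7, c9}.
Reachable from c8: {c1, c10, c11, c12, c15, c16, c2, c6, c7, c8, c9}.
Only in c9's history (ahead): {} — 0.
Only in c8's history (behind): {c10, c16, c2, c8} — 4.

0 ahead, 4 behind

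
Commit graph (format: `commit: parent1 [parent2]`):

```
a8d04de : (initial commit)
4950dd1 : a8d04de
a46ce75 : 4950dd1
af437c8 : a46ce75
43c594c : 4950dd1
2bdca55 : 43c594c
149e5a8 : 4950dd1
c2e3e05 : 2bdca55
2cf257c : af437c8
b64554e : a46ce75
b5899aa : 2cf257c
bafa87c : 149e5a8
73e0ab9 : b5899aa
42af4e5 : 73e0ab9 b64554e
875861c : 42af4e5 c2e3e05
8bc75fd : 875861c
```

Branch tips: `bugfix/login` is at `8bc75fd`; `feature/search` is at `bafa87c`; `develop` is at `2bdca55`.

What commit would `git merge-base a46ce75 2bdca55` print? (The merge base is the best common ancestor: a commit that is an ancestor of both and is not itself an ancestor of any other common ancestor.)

4950dd1

Ancestors of a46ce75: {4950dd1, a46ce75, a8d04de}.
Ancestors of 2bdca55: {2bdca55, 43c594c, 4950dd1, a8d04de}.
Common ancestors: {4950dd1, a8d04de}.
Among these, 4950dd1 is not an ancestor of any other common ancestor — it is the merge base.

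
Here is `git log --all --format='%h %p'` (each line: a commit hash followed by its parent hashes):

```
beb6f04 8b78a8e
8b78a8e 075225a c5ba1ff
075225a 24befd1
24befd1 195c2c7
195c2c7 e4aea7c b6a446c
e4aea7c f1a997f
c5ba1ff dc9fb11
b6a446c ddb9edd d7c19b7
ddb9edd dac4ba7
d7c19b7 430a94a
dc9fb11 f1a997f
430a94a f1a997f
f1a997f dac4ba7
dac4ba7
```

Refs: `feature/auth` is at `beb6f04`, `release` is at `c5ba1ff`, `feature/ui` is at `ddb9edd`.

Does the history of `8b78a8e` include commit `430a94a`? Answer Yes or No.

Yes

Ancestors of 8b78a8e (commits reachable by following parents): {075225a, 195c2c7, 24befd1, 430a94a, 8b78a8e, b6a446c, c5ba1ff, d7c19b7, dac4ba7, dc9fb11, ddb9edd, e4aea7c, f1a997f}.
430a94a is in that set, so it is an ancestor of 8b78a8e.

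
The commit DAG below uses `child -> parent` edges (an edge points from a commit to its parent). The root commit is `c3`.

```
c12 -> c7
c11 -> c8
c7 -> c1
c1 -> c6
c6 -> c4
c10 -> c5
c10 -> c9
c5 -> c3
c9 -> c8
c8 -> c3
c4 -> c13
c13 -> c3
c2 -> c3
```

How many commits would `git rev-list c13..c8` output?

1

Reachable from c8: {c3, c8}.
Reachable from c13: {c13, c3}.
In c8's history but not c13's: {c8} — 1 commit.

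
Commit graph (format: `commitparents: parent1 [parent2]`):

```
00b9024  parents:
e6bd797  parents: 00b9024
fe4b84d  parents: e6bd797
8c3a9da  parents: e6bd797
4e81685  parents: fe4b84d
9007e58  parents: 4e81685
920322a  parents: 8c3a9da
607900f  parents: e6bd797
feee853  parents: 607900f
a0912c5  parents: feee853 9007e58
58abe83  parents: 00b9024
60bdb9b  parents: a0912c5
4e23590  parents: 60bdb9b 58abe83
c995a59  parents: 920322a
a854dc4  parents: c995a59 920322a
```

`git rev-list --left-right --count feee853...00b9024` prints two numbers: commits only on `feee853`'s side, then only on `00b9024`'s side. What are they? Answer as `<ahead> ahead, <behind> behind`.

Reachable from feee853: {00b9024, 607900f, e6bd797, feee853}.
Reachable from 00b9024: {00b9024}.
Only in feee853's history (ahead): {607900f, e6bd797, feee853} — 3.
Only in 00b9024's history (behind): {} — 0.

3 ahead, 0 behind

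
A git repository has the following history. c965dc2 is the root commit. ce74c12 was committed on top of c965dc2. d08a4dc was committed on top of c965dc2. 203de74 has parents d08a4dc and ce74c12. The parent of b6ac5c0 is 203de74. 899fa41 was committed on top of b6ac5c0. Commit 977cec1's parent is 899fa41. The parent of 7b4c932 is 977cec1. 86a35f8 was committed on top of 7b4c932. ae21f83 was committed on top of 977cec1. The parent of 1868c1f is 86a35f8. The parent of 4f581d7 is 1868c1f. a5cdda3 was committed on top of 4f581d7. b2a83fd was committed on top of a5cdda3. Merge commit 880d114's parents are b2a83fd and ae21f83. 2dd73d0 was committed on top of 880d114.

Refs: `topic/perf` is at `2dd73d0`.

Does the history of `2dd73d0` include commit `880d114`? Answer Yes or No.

Ancestors of 2dd73d0 (commits reachable by following parents): {1868c1f, 203de74, 2dd73d0, 4f581d7, 7b4c932, 86a35f8, 880d114, 899fa41, 977cec1, a5cdda3, ae21f83, b2a83fd, b6ac5c0, c965dc2, ce74c12, d08a4dc}.
880d114 is in that set, so it is an ancestor of 2dd73d0.

Yes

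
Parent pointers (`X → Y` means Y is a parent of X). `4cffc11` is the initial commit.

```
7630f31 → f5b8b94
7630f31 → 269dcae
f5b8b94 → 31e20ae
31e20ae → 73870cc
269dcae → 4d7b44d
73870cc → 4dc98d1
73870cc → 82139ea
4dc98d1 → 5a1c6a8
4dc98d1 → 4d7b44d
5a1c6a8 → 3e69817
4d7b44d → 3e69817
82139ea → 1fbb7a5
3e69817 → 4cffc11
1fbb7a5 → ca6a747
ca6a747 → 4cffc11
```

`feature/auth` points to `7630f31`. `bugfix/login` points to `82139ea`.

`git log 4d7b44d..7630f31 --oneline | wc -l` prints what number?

Reachable from 7630f31: {1fbb7a5, 269dcae, 31e20ae, 3e69817, 4cffc11, 4d7b44d, 4dc98d1, 5a1c6a8, 73870cc, 7630f31, 82139ea, ca6a747, f5b8b94}.
Reachable from 4d7b44d: {3e69817, 4cffc11, 4d7b44d}.
In 7630f31's history but not 4d7b44d's: {1fbb7a5, 269dcae, 31e20ae, 4dc98d1, 5a1c6a8, 73870cc, 7630f31, 82139ea, ca6a747, f5b8b94} — 10 commits.

10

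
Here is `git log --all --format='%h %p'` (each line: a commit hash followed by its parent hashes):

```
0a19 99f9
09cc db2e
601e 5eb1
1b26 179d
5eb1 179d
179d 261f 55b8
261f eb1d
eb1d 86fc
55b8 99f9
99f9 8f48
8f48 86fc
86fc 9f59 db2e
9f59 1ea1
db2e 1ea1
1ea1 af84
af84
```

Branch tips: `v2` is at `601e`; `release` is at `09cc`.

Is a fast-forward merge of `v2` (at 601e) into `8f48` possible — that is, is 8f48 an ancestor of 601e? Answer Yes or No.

Yes

A fast-forward from 8f48 to 601e is possible iff 8f48 is an ancestor of 601e.
Ancestors of 601e: {179d, 1ea1, 261f, 55b8, 5eb1, 601e, 86fc, 8f48, 99f9, 9f59, af84, db2e, eb1d}.
8f48 is among them, so fast-forward is possible.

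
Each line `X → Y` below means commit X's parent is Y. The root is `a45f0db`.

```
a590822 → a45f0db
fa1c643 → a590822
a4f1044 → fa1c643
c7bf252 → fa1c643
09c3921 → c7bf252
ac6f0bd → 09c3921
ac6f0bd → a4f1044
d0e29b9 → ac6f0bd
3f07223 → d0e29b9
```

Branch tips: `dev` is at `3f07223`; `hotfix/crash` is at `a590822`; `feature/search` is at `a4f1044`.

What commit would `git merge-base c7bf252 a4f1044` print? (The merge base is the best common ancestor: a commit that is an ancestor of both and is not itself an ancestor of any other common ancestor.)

Ancestors of c7bf252: {a45f0db, a590822, c7bf252, fa1c643}.
Ancestors of a4f1044: {a45f0db, a4f1044, a590822, fa1c643}.
Common ancestors: {a45f0db, a590822, fa1c643}.
Among these, fa1c643 is not an ancestor of any other common ancestor — it is the merge base.

fa1c643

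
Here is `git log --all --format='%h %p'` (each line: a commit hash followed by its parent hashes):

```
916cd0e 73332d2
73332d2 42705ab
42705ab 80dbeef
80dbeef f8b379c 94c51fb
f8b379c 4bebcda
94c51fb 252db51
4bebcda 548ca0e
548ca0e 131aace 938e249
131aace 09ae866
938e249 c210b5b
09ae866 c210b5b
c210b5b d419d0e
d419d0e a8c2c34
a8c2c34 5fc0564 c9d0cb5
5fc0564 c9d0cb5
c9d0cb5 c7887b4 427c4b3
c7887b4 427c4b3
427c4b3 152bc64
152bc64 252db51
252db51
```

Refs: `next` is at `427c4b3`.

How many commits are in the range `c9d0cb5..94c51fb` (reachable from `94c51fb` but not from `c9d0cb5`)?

Reachable from 94c51fb: {252db51, 94c51fb}.
Reachable from c9d0cb5: {152bc64, 252db51, 427c4b3, c7887b4, c9d0cb5}.
In 94c51fb's history but not c9d0cb5's: {94c51fb} — 1 commit.

1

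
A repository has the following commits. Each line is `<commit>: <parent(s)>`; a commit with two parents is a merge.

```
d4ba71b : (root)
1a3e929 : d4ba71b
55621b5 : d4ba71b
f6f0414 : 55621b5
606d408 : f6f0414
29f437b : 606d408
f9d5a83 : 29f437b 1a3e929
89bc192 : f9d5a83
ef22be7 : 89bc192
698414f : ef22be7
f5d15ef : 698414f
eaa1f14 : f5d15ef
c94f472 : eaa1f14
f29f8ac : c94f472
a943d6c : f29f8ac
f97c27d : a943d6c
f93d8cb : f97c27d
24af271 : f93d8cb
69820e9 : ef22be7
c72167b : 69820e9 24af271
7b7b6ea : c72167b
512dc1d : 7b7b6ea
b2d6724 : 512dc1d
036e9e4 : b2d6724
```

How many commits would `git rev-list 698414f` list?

10

Walking parent pointers from 698414f: reachable set = {1a3e929, 29f437b, 55621b5, 606d408, 698414f, 89bc192, d4ba71b, ef22be7, f6f0414, f9d5a83}.
That is 10 commits.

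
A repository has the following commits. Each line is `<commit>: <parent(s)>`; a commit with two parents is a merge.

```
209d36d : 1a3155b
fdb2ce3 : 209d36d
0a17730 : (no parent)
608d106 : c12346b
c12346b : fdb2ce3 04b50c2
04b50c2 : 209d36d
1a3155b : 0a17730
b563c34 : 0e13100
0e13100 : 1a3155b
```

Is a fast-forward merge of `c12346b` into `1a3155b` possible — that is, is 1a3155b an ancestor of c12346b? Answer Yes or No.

Yes

A fast-forward from 1a3155b to c12346b is possible iff 1a3155b is an ancestor of c12346b.
Ancestors of c12346b: {04b50c2, 0a17730, 1a3155b, 209d36d, c12346b, fdb2ce3}.
1a3155b is among them, so fast-forward is possible.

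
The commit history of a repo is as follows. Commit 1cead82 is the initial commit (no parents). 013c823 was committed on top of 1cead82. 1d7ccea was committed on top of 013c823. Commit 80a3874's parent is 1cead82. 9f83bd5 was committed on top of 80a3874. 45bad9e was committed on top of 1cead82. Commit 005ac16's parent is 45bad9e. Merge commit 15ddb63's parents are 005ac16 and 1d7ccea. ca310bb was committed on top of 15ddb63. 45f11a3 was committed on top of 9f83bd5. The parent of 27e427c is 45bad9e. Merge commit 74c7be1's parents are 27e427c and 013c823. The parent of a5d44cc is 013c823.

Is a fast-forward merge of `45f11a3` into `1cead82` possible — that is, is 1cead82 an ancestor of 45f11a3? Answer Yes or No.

Yes

A fast-forward from 1cead82 to 45f11a3 is possible iff 1cead82 is an ancestor of 45f11a3.
Ancestors of 45f11a3: {1cead82, 45f11a3, 80a3874, 9f83bd5}.
1cead82 is among them, so fast-forward is possible.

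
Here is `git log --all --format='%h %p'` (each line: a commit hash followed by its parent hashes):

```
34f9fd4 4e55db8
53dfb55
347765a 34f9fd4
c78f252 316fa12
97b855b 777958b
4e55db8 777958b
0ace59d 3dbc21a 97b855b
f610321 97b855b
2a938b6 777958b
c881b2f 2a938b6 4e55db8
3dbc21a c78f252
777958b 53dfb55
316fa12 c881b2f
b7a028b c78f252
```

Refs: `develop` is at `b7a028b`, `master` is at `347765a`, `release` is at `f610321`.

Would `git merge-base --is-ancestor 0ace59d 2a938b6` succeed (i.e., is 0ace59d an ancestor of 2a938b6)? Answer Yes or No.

No

Ancestors of 2a938b6: {2a938b6, 53dfb55, 777958b}.
0ace59d is not in that set, so it is not an ancestor of 2a938b6.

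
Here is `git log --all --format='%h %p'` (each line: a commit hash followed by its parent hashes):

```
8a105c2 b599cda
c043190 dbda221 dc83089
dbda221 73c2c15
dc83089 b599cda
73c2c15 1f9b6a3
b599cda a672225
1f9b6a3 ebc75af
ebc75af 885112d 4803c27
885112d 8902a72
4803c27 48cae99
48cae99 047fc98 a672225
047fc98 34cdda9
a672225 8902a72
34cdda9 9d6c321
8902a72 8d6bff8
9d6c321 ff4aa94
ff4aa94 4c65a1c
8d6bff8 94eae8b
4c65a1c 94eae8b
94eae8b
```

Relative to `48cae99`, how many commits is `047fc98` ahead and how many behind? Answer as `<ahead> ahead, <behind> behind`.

0 ahead, 4 behind

Reachable from 047fc98: {047fc98, 34cdda9, 4c65a1c, 94eae8b, 9d6c321, ff4aa94}.
Reachable from 48cae99: {047fc98, 34cdda9, 48cae99, 4c65a1c, 8902a72, 8d6bff8, 94eae8b, 9d6c321, a672225, ff4aa94}.
Only in 047fc98's history (ahead): {} — 0.
Only in 48cae99's history (behind): {48cae99, 8902a72, 8d6bff8, a672225} — 4.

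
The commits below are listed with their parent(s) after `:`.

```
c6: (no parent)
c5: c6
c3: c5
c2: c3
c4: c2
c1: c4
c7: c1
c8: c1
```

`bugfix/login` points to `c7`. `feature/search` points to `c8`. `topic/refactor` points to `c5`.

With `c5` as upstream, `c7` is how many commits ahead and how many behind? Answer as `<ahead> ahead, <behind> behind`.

5 ahead, 0 behind

Reachable from c7: {c1, c2, c3, c4, c5, c6, c7}.
Reachable from c5: {c5, c6}.
Only in c7's history (ahead): {c1, c2, c3, c4, c7} — 5.
Only in c5's history (behind): {} — 0.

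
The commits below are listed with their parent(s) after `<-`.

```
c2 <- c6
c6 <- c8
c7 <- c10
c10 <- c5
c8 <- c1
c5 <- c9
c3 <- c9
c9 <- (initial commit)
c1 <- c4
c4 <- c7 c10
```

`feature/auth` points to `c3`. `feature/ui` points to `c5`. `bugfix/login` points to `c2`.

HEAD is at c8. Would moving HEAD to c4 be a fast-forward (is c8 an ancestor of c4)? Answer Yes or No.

No

A fast-forward from c8 to c4 is possible iff c8 is an ancestor of c4.
Ancestors of c4: {c10, c4, c5, c7, c9}.
c8 is not among them, so fast-forward is not possible.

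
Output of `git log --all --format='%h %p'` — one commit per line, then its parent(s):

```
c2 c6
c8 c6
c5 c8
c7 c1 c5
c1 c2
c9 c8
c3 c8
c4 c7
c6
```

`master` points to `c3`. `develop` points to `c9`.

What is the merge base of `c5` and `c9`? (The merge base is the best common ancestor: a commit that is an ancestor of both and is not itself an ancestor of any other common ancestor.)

Ancestors of c5: {c5, c6, c8}.
Ancestors of c9: {c6, c8, c9}.
Common ancestors: {c6, c8}.
Among these, c8 is not an ancestor of any other common ancestor — it is the merge base.

c8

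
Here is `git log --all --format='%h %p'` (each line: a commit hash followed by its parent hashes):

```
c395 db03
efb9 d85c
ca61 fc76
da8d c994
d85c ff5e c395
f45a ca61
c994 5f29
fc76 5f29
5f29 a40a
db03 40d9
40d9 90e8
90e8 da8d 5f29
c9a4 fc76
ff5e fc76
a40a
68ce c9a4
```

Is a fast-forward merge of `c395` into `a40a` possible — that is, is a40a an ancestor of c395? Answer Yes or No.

A fast-forward from a40a to c395 is possible iff a40a is an ancestor of c395.
Ancestors of c395: {40d9, 5f29, 90e8, a40a, c395, c994, da8d, db03}.
a40a is among them, so fast-forward is possible.

Yes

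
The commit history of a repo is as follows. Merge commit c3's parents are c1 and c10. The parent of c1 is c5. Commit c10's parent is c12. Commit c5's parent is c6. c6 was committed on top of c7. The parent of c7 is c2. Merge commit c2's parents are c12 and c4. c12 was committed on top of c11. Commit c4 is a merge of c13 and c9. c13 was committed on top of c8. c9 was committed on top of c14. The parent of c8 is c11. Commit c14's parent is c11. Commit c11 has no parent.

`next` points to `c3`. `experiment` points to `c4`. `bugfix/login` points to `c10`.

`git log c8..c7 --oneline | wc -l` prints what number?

Reachable from c7: {c11, c12, c13, c14, c2, c4, c7, c8, c9}.
Reachable from c8: {c11, c8}.
In c7's history but not c8's: {c12, c13, c14, c2, c4, c7, c9} — 7 commits.

7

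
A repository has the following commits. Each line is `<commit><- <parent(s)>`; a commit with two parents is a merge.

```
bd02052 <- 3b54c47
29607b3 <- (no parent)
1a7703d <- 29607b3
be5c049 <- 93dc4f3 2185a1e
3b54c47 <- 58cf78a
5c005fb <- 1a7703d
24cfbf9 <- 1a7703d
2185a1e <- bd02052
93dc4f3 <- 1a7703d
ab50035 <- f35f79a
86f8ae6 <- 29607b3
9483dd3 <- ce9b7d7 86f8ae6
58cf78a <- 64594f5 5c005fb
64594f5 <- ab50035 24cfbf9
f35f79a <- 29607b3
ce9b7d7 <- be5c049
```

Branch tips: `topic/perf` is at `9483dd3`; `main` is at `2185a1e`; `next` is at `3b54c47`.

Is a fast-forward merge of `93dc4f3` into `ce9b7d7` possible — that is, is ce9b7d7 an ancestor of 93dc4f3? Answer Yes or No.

No

A fast-forward from ce9b7d7 to 93dc4f3 is possible iff ce9b7d7 is an ancestor of 93dc4f3.
Ancestors of 93dc4f3: {1a7703d, 29607b3, 93dc4f3}.
ce9b7d7 is not among them, so fast-forward is not possible.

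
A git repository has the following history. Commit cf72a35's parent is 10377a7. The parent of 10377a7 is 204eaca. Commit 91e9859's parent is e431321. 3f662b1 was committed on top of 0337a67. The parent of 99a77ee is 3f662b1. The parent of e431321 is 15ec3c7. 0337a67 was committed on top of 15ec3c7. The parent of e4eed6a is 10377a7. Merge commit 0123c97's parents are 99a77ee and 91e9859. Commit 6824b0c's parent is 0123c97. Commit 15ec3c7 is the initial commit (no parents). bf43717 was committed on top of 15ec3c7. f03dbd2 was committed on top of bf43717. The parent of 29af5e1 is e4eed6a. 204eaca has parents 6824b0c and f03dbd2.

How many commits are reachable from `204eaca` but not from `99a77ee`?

7

Reachable from 204eaca: {0123c97, 0337a67, 15ec3c7, 204eaca, 3f662b1, 6824b0c, 91e9859, 99a77ee, bf43717, e431321, f03dbd2}.
Reachable from 99a77ee: {0337a67, 15ec3c7, 3f662b1, 99a77ee}.
In 204eaca's history but not 99a77ee's: {0123c97, 204eaca, 6824b0c, 91e9859, bf43717, e431321, f03dbd2} — 7 commits.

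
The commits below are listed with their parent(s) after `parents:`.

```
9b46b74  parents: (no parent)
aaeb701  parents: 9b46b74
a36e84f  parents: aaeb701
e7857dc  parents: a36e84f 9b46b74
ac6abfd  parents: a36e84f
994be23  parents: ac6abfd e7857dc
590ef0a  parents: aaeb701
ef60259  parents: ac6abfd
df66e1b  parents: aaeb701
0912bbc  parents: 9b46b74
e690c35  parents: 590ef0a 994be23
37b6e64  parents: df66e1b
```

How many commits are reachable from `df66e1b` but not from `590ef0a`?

1

Reachable from df66e1b: {9b46b74, aaeb701, df66e1b}.
Reachable from 590ef0a: {590ef0a, 9b46b74, aaeb701}.
In df66e1b's history but not 590ef0a's: {df66e1b} — 1 commit.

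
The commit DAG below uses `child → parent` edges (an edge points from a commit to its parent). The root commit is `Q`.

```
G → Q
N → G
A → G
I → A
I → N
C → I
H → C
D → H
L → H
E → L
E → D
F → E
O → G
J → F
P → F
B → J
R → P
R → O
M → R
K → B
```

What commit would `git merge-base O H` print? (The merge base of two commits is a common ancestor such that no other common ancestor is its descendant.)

G

Ancestors of O: {G, O, Q}.
Ancestors of H: {A, C, G, H, I, N, Q}.
Common ancestors: {G, Q}.
Among these, G is not an ancestor of any other common ancestor — it is the merge base.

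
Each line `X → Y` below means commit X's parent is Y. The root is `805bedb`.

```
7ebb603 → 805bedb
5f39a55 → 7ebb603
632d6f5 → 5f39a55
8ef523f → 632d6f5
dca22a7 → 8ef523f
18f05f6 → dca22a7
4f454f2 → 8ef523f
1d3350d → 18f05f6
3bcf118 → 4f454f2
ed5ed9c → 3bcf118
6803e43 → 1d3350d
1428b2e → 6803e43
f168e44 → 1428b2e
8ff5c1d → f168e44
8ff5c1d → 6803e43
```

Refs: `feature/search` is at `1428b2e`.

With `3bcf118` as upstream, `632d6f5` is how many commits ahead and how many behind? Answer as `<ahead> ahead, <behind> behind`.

Reachable from 632d6f5: {5f39a55, 632d6f5, 7ebb603, 805bedb}.
Reachable from 3bcf118: {3bcf118, 4f454f2, 5f39a55, 632d6f5, 7ebb603, 805bedb, 8ef523f}.
Only in 632d6f5's history (ahead): {} — 0.
Only in 3bcf118's history (behind): {3bcf118, 4f454f2, 8ef523f} — 3.

0 ahead, 3 behind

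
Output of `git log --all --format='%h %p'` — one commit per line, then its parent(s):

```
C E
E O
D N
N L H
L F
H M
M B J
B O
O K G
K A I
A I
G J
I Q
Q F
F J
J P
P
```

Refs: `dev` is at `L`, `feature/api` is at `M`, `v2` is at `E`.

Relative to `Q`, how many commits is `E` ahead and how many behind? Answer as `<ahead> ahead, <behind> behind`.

Reachable from E: {A, E, F, G, I, J, K, O, P, Q}.
Reachable from Q: {F, J, P, Q}.
Only in E's history (ahead): {A, E, G, I, K, O} — 6.
Only in Q's history (behind): {} — 0.

6 ahead, 0 behind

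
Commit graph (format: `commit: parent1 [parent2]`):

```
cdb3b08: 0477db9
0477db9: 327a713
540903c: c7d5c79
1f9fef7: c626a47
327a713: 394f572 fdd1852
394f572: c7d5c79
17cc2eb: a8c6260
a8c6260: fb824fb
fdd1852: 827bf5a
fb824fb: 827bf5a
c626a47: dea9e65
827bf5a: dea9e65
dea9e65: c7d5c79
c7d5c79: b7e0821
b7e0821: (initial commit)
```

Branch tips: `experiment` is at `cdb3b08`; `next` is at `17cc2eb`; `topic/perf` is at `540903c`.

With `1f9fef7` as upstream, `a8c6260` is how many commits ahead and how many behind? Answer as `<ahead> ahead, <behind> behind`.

3 ahead, 2 behind

Reachable from a8c6260: {827bf5a, a8c6260, b7e0821, c7d5c79, dea9e65, fb824fb}.
Reachable from 1f9fef7: {1f9fef7, b7e0821, c626a47, c7d5c79, dea9e65}.
Only in a8c6260's history (ahead): {827bf5a, a8c6260, fb824fb} — 3.
Only in 1f9fef7's history (behind): {1f9fef7, c626a47} — 2.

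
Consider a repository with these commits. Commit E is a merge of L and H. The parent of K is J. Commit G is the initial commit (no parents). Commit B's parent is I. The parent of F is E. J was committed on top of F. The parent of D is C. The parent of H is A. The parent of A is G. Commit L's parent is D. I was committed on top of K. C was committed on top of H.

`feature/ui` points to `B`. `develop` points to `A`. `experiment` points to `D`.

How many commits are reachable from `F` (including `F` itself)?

8

Walking parent pointers from F: reachable set = {A, C, D, E, F, G, H, L}.
That is 8 commits.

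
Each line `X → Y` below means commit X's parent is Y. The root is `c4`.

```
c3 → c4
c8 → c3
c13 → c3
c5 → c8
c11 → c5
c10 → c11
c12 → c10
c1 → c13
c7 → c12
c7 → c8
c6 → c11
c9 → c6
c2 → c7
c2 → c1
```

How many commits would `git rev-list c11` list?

Walking parent pointers from c11: reachable set = {c11, c3, c4, c5, c8}.
That is 5 commits.

5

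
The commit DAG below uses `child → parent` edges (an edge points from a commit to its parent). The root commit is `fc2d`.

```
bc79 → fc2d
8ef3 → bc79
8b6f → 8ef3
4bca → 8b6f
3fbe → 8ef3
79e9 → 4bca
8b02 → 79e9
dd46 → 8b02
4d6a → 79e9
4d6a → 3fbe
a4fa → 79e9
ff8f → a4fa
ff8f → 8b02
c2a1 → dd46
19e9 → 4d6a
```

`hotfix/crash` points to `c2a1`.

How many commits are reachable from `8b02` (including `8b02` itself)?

7

Walking parent pointers from 8b02: reachable set = {4bca, 79e9, 8b02, 8b6f, 8ef3, bc79, fc2d}.
That is 7 commits.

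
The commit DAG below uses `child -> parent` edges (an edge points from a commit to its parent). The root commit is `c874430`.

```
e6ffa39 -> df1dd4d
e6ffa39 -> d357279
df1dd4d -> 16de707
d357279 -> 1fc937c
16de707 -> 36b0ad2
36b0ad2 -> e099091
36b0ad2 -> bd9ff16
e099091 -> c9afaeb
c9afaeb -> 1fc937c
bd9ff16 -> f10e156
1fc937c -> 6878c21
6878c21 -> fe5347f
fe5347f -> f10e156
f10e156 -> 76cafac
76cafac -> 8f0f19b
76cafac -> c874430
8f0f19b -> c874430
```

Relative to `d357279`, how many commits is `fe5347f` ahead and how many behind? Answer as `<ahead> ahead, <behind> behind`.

Reachable from fe5347f: {76cafac, 8f0f19b, c874430, f10e156, fe5347f}.
Reachable from d357279: {1fc937c, 6878c21, 76cafac, 8f0f19b, c874430, d357279, f10e156, fe5347f}.
Only in fe5347f's history (ahead): {} — 0.
Only in d357279's history (behind): {1fc937c, 6878c21, d357279} — 3.

0 ahead, 3 behind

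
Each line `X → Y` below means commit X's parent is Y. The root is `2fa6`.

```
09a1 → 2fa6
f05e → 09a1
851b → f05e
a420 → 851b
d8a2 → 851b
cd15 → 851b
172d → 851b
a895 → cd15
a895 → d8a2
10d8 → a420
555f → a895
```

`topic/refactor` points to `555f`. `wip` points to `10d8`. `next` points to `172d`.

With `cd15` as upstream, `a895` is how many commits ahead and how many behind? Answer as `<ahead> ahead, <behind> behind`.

2 ahead, 0 behind

Reachable from a895: {09a1, 2fa6, 851b, a895, cd15, d8a2, f05e}.
Reachable from cd15: {09a1, 2fa6, 851b, cd15, f05e}.
Only in a895's history (ahead): {a895, d8a2} — 2.
Only in cd15's history (behind): {} — 0.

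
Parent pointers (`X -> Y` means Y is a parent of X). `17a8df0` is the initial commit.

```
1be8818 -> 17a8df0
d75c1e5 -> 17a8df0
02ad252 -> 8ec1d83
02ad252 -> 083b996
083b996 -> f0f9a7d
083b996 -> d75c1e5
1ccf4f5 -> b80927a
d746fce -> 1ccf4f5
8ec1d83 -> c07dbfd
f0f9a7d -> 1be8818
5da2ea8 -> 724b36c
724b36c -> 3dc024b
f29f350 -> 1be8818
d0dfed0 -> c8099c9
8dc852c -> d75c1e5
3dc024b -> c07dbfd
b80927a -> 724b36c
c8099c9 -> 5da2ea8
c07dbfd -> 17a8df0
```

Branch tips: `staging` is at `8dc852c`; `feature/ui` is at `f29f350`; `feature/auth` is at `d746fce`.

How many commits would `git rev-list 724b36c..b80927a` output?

1

Reachable from b80927a: {17a8df0, 3dc024b, 724b36c, b80927a, c07dbfd}.
Reachable from 724b36c: {17a8df0, 3dc024b, 724b36c, c07dbfd}.
In b80927a's history but not 724b36c's: {b80927a} — 1 commit.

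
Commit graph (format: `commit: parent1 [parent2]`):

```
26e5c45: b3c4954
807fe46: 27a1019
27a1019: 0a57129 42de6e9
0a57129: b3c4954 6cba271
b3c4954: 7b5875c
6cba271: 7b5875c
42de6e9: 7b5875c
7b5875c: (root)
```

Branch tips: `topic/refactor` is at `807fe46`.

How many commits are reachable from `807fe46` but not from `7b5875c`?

Reachable from 807fe46: {0a57129, 27a1019, 42de6e9, 6cba271, 7b5875c, 807fe46, b3c4954}.
Reachable from 7b5875c: {7b5875c}.
In 807fe46's history but not 7b5875c's: {0a57129, 27a1019, 42de6e9, 6cba271, 807fe46, b3c4954} — 6 commits.

6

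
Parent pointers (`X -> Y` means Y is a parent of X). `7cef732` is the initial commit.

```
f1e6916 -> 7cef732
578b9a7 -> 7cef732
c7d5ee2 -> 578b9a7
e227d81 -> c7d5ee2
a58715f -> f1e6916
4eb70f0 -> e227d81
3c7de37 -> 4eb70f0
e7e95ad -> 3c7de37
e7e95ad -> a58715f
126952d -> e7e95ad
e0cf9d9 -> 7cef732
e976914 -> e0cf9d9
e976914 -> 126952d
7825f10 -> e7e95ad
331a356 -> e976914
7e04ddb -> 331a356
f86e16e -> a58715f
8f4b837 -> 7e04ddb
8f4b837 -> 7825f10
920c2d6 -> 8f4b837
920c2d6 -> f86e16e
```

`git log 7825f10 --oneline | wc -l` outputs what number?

10

Walking parent pointers from 7825f10: reachable set = {3c7de37, 4eb70f0, 578b9a7, 7825f10, 7cef732, a58715f, c7d5ee2, e227d81, e7e95ad, f1e6916}.
That is 10 commits.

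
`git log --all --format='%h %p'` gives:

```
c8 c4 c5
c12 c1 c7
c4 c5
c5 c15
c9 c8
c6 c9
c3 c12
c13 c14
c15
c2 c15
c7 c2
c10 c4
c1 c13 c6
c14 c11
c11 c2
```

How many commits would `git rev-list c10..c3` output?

Reachable from c3: {c1, c11, c12, c13, c14, c15, c2, c3, c4, c5, c6, c7, c8, c9}.
Reachable from c10: {c10, c15, c4, c5}.
In c3's history but not c10's: {c1, c11, c12, c13, c14, c2, c3, c6, c7, c8, c9} — 11 commits.

11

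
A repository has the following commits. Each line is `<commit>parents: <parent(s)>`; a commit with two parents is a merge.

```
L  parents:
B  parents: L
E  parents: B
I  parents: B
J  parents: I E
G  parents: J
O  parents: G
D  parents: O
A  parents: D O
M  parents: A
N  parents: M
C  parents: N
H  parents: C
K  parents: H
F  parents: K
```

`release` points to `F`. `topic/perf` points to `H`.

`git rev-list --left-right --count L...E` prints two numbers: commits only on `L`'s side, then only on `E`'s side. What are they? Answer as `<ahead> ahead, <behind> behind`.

Reachable from L: {L}.
Reachable from E: {B, E, L}.
Only in L's history (ahead): {} — 0.
Only in E's history (behind): {B, E} — 2.

0 ahead, 2 behind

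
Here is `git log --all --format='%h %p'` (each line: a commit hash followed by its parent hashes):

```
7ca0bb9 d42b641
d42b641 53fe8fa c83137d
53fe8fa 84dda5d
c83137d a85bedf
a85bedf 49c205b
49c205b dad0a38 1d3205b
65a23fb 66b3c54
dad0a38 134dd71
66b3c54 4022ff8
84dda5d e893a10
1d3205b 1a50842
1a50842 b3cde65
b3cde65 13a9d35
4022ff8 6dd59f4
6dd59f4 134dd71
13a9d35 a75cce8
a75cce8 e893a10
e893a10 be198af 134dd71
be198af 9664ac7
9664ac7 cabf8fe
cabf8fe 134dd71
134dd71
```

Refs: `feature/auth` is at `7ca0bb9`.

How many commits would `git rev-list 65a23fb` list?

5

Walking parent pointers from 65a23fb: reachable set = {134dd71, 4022ff8, 65a23fb, 66b3c54, 6dd59f4}.
That is 5 commits.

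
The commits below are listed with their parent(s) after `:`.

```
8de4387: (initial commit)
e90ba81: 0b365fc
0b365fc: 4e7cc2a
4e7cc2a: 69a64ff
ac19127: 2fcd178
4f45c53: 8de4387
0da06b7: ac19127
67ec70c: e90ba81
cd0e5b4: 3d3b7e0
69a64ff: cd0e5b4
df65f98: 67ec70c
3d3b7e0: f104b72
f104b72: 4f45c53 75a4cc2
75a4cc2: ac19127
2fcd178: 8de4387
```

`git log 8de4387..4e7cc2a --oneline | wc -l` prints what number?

Reachable from 4e7cc2a: {2fcd178, 3d3b7e0, 4e7cc2a, 4f45c53, 69a64ff, 75a4cc2, 8de4387, ac19127, cd0e5b4, f104b72}.
Reachable from 8de4387: {8de4387}.
In 4e7cc2a's history but not 8de4387's: {2fcd178, 3d3b7e0, 4e7cc2a, 4f45c53, 69a64ff, 75a4cc2, ac19127, cd0e5b4, f104b72} — 9 commits.

9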